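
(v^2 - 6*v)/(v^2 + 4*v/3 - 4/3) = 3*v*(v - 6)/(3*v^2 + 4*v - 4)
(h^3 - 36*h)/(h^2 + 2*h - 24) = h*(h - 6)/(h - 4)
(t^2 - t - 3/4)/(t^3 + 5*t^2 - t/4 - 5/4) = (2*t - 3)/(2*t^2 + 9*t - 5)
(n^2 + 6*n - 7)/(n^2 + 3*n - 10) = (n^2 + 6*n - 7)/(n^2 + 3*n - 10)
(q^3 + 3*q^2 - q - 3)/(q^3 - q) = (q + 3)/q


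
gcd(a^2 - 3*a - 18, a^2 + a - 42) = a - 6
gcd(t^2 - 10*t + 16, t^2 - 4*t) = 1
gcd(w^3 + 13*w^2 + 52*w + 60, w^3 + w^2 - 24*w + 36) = w + 6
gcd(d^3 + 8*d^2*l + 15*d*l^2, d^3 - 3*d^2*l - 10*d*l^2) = d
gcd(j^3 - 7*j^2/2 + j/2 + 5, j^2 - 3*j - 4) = j + 1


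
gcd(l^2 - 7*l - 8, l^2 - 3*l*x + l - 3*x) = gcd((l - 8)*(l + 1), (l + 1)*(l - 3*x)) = l + 1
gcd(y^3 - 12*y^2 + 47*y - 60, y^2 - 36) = 1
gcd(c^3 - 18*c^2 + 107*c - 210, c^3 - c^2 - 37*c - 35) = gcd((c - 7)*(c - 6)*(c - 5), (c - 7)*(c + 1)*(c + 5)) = c - 7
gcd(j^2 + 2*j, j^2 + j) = j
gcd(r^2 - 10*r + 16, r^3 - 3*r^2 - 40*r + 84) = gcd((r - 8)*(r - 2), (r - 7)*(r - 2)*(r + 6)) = r - 2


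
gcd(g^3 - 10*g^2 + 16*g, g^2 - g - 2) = g - 2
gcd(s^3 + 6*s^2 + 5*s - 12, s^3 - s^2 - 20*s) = s + 4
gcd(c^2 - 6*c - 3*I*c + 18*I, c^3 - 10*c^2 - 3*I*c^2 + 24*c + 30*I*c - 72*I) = c^2 + c*(-6 - 3*I) + 18*I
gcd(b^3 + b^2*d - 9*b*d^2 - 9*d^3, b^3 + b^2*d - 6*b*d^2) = b + 3*d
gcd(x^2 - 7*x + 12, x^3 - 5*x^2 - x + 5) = 1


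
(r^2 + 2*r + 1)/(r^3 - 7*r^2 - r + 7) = (r + 1)/(r^2 - 8*r + 7)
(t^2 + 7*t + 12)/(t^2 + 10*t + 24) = (t + 3)/(t + 6)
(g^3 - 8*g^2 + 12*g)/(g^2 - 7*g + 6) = g*(g - 2)/(g - 1)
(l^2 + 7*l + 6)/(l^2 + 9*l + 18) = (l + 1)/(l + 3)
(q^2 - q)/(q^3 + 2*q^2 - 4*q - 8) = q*(q - 1)/(q^3 + 2*q^2 - 4*q - 8)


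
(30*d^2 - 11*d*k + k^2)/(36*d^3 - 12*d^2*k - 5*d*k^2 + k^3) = (5*d - k)/(6*d^2 - d*k - k^2)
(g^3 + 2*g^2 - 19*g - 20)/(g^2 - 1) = (g^2 + g - 20)/(g - 1)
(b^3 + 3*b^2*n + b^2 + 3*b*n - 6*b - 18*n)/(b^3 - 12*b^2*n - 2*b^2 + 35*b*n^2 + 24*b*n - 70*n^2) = (b^2 + 3*b*n + 3*b + 9*n)/(b^2 - 12*b*n + 35*n^2)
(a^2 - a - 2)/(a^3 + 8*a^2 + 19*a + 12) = (a - 2)/(a^2 + 7*a + 12)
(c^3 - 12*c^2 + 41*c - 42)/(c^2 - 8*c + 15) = (c^2 - 9*c + 14)/(c - 5)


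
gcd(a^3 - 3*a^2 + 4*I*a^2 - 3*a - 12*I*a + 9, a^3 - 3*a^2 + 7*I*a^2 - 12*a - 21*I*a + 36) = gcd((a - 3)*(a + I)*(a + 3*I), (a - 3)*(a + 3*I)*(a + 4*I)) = a^2 + a*(-3 + 3*I) - 9*I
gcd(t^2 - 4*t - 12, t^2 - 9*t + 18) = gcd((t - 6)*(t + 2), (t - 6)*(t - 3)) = t - 6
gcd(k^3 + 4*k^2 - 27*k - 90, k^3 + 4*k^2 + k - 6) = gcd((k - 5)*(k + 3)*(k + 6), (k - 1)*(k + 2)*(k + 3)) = k + 3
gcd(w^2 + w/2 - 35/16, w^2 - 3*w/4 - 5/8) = w - 5/4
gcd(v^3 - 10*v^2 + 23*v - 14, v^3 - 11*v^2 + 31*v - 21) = v^2 - 8*v + 7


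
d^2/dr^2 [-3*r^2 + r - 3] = -6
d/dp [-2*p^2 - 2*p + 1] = -4*p - 2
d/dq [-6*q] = -6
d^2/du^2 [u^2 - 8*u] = 2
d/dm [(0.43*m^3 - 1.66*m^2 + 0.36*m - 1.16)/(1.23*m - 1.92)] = (1.0578*m^3 - 4.5186*m^2 + 6.3744*m + 0.7356)/(1.5129*m^2 - 4.7232*m + 3.6864)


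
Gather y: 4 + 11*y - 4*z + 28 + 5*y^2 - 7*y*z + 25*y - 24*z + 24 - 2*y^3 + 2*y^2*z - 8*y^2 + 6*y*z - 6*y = -2*y^3 + y^2*(2*z - 3) + y*(30 - z) - 28*z + 56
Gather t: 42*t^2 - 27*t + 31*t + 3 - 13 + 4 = 42*t^2 + 4*t - 6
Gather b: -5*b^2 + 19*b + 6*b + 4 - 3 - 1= -5*b^2 + 25*b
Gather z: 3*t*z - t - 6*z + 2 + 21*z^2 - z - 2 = -t + 21*z^2 + z*(3*t - 7)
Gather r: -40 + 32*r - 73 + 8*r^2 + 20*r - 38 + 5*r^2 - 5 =13*r^2 + 52*r - 156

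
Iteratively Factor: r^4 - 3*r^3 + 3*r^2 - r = (r)*(r^3 - 3*r^2 + 3*r - 1) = r*(r - 1)*(r^2 - 2*r + 1) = r*(r - 1)^2*(r - 1)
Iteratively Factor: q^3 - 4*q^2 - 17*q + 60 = (q - 5)*(q^2 + q - 12) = (q - 5)*(q - 3)*(q + 4)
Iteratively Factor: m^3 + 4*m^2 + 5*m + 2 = (m + 2)*(m^2 + 2*m + 1) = (m + 1)*(m + 2)*(m + 1)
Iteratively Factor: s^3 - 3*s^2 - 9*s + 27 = (s - 3)*(s^2 - 9) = (s - 3)*(s + 3)*(s - 3)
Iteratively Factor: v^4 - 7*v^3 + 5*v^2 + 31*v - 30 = (v - 3)*(v^3 - 4*v^2 - 7*v + 10) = (v - 3)*(v + 2)*(v^2 - 6*v + 5) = (v - 3)*(v - 1)*(v + 2)*(v - 5)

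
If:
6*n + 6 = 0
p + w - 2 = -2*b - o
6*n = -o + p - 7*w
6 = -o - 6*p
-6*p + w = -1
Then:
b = 148/35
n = -1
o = -324/35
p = 19/35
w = 79/35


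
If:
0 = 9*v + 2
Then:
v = -2/9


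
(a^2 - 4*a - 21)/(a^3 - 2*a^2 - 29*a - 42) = 1/(a + 2)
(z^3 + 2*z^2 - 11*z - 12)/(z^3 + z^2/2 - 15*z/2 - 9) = 2*(z^2 + 5*z + 4)/(2*z^2 + 7*z + 6)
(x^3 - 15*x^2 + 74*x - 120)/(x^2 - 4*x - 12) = (x^2 - 9*x + 20)/(x + 2)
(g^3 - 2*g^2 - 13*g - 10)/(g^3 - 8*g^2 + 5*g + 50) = (g + 1)/(g - 5)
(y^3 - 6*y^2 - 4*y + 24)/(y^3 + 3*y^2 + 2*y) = (y^2 - 8*y + 12)/(y*(y + 1))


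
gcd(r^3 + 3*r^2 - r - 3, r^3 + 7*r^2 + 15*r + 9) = r^2 + 4*r + 3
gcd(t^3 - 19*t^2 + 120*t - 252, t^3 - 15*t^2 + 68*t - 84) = t^2 - 13*t + 42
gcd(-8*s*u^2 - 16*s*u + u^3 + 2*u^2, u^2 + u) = u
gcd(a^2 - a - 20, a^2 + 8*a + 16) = a + 4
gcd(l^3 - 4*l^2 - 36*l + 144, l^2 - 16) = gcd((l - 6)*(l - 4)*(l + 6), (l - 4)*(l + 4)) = l - 4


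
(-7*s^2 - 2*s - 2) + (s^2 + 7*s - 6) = -6*s^2 + 5*s - 8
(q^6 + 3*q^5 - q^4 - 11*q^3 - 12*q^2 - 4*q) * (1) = q^6 + 3*q^5 - q^4 - 11*q^3 - 12*q^2 - 4*q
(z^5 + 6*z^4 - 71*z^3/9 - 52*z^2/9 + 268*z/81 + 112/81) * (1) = z^5 + 6*z^4 - 71*z^3/9 - 52*z^2/9 + 268*z/81 + 112/81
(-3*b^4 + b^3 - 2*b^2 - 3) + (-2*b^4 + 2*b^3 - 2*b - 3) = -5*b^4 + 3*b^3 - 2*b^2 - 2*b - 6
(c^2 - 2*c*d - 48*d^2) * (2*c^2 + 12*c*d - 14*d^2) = 2*c^4 + 8*c^3*d - 134*c^2*d^2 - 548*c*d^3 + 672*d^4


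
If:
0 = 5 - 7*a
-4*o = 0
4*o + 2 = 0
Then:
No Solution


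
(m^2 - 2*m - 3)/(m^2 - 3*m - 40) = (-m^2 + 2*m + 3)/(-m^2 + 3*m + 40)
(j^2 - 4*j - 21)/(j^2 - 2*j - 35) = (j + 3)/(j + 5)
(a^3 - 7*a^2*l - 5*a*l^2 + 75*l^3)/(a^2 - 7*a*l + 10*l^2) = (a^2 - 2*a*l - 15*l^2)/(a - 2*l)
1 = 1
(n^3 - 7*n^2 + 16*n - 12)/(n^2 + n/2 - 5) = 2*(n^2 - 5*n + 6)/(2*n + 5)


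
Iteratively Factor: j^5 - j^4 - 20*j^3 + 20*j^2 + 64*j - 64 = (j + 4)*(j^4 - 5*j^3 + 20*j - 16) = (j - 4)*(j + 4)*(j^3 - j^2 - 4*j + 4) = (j - 4)*(j - 2)*(j + 4)*(j^2 + j - 2) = (j - 4)*(j - 2)*(j - 1)*(j + 4)*(j + 2)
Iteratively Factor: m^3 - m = (m)*(m^2 - 1) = m*(m - 1)*(m + 1)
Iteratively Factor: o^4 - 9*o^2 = (o)*(o^3 - 9*o) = o*(o - 3)*(o^2 + 3*o) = o^2*(o - 3)*(o + 3)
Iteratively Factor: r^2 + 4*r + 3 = (r + 3)*(r + 1)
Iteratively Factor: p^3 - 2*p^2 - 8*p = (p + 2)*(p^2 - 4*p) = p*(p + 2)*(p - 4)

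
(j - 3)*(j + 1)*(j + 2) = j^3 - 7*j - 6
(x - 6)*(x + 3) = x^2 - 3*x - 18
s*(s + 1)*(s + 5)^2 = s^4 + 11*s^3 + 35*s^2 + 25*s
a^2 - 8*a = a*(a - 8)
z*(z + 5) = z^2 + 5*z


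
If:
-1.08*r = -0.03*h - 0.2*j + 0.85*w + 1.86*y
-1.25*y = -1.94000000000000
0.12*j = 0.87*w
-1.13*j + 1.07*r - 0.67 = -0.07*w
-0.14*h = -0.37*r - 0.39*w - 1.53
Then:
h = 2.06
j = -3.34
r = -2.87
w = -0.46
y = 1.55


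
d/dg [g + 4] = 1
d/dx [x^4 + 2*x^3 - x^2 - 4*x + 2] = 4*x^3 + 6*x^2 - 2*x - 4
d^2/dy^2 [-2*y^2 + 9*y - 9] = -4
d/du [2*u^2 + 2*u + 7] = 4*u + 2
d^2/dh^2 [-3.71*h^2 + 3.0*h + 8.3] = -7.42000000000000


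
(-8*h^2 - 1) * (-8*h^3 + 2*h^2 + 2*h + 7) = 64*h^5 - 16*h^4 - 8*h^3 - 58*h^2 - 2*h - 7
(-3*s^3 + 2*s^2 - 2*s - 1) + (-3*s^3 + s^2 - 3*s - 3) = -6*s^3 + 3*s^2 - 5*s - 4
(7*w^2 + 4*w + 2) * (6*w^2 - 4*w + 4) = 42*w^4 - 4*w^3 + 24*w^2 + 8*w + 8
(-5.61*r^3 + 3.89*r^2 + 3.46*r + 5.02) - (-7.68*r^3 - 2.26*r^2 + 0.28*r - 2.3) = 2.07*r^3 + 6.15*r^2 + 3.18*r + 7.32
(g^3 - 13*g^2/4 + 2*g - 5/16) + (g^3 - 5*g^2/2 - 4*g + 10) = 2*g^3 - 23*g^2/4 - 2*g + 155/16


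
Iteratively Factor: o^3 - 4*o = (o + 2)*(o^2 - 2*o) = o*(o + 2)*(o - 2)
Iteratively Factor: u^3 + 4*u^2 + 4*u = (u + 2)*(u^2 + 2*u) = u*(u + 2)*(u + 2)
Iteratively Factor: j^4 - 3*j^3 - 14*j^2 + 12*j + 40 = (j - 5)*(j^3 + 2*j^2 - 4*j - 8) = (j - 5)*(j + 2)*(j^2 - 4) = (j - 5)*(j + 2)^2*(j - 2)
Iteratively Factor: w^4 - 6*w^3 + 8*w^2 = (w)*(w^3 - 6*w^2 + 8*w) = w^2*(w^2 - 6*w + 8) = w^2*(w - 4)*(w - 2)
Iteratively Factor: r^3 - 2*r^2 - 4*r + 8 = (r - 2)*(r^2 - 4) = (r - 2)^2*(r + 2)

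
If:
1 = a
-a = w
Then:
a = 1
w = -1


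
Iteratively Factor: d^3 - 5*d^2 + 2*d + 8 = (d + 1)*(d^2 - 6*d + 8) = (d - 4)*(d + 1)*(d - 2)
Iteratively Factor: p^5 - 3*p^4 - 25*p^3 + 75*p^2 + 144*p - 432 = (p - 3)*(p^4 - 25*p^2 + 144) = (p - 3)^2*(p^3 + 3*p^2 - 16*p - 48) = (p - 3)^2*(p + 3)*(p^2 - 16) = (p - 3)^2*(p + 3)*(p + 4)*(p - 4)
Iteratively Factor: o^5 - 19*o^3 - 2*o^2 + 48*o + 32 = (o + 4)*(o^4 - 4*o^3 - 3*o^2 + 10*o + 8) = (o - 2)*(o + 4)*(o^3 - 2*o^2 - 7*o - 4) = (o - 2)*(o + 1)*(o + 4)*(o^2 - 3*o - 4) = (o - 4)*(o - 2)*(o + 1)*(o + 4)*(o + 1)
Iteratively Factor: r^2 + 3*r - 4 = (r - 1)*(r + 4)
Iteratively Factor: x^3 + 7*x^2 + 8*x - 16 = (x - 1)*(x^2 + 8*x + 16) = (x - 1)*(x + 4)*(x + 4)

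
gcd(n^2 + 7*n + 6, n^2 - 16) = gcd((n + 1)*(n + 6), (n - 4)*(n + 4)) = 1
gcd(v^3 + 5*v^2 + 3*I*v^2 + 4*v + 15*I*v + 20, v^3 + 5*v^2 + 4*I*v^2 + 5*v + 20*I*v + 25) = v^2 + v*(5 - I) - 5*I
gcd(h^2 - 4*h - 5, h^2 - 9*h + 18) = 1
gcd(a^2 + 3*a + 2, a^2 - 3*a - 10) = a + 2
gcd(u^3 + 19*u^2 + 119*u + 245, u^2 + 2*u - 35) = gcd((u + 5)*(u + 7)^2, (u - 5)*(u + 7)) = u + 7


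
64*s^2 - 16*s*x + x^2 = (-8*s + x)^2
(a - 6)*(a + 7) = a^2 + a - 42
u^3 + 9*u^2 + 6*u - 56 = (u - 2)*(u + 4)*(u + 7)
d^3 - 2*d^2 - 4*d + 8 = (d - 2)^2*(d + 2)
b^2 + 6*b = b*(b + 6)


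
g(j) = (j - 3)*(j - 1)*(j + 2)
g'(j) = (j - 3)*(j - 1) + (j - 3)*(j + 2) + (j - 1)*(j + 2) = 3*j^2 - 4*j - 5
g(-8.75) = -773.30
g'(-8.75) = 259.69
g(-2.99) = -23.66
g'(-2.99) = 33.78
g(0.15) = 5.21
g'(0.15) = -5.53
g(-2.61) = -12.35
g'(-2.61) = 25.88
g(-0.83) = 8.20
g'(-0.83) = 0.39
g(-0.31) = 7.33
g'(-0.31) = -3.47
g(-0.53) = 7.94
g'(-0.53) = -2.04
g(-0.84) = 8.20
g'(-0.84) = 0.48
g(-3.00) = -24.00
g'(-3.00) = 34.00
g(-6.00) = -252.00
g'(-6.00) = 127.00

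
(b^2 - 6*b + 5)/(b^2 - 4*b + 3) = (b - 5)/(b - 3)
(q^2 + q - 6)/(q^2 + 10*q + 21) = (q - 2)/(q + 7)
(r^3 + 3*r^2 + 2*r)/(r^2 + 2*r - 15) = r*(r^2 + 3*r + 2)/(r^2 + 2*r - 15)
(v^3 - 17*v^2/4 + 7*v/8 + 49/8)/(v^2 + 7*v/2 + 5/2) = (8*v^2 - 42*v + 49)/(4*(2*v + 5))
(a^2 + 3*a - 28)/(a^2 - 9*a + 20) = (a + 7)/(a - 5)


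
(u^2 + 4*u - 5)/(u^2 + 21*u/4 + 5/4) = 4*(u - 1)/(4*u + 1)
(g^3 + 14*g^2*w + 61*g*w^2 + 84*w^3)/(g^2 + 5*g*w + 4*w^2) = (g^2 + 10*g*w + 21*w^2)/(g + w)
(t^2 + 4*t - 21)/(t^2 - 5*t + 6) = (t + 7)/(t - 2)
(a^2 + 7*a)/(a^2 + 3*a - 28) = a/(a - 4)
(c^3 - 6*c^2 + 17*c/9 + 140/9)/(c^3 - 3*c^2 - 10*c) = (c^2 - c - 28/9)/(c*(c + 2))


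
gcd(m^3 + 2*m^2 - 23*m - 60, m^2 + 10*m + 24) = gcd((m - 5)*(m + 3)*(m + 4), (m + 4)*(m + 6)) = m + 4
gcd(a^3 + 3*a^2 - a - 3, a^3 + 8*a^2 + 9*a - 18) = a^2 + 2*a - 3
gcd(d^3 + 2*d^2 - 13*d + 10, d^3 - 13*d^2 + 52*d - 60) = d - 2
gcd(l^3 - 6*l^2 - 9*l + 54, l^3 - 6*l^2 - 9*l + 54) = l^3 - 6*l^2 - 9*l + 54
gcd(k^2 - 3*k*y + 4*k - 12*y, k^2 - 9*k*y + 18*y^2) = -k + 3*y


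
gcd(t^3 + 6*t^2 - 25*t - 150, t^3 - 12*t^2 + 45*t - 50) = t - 5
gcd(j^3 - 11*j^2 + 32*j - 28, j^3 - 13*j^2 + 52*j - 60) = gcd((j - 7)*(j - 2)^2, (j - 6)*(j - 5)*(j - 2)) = j - 2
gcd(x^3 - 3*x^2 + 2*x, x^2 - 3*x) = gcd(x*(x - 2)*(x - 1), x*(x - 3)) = x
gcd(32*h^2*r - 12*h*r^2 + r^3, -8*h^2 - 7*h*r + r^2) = -8*h + r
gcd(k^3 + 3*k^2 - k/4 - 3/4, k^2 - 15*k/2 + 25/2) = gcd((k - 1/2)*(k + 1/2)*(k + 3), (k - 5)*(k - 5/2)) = 1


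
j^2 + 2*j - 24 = (j - 4)*(j + 6)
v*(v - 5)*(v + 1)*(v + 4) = v^4 - 21*v^2 - 20*v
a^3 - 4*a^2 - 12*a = a*(a - 6)*(a + 2)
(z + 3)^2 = z^2 + 6*z + 9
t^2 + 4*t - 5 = (t - 1)*(t + 5)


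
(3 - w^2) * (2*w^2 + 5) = -2*w^4 + w^2 + 15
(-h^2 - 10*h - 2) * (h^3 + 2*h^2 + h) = -h^5 - 12*h^4 - 23*h^3 - 14*h^2 - 2*h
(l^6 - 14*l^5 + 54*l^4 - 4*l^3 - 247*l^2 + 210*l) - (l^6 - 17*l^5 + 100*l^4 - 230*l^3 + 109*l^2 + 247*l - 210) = 3*l^5 - 46*l^4 + 226*l^3 - 356*l^2 - 37*l + 210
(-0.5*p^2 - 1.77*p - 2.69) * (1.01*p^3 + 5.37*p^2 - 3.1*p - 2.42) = -0.505*p^5 - 4.4727*p^4 - 10.6718*p^3 - 7.7483*p^2 + 12.6224*p + 6.5098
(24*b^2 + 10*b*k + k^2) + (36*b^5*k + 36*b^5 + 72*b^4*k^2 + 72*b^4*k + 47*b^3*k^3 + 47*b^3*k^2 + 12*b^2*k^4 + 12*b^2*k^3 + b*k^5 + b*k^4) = 36*b^5*k + 36*b^5 + 72*b^4*k^2 + 72*b^4*k + 47*b^3*k^3 + 47*b^3*k^2 + 12*b^2*k^4 + 12*b^2*k^3 + 24*b^2 + b*k^5 + b*k^4 + 10*b*k + k^2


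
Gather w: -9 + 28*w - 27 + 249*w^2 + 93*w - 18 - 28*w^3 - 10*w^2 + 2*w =-28*w^3 + 239*w^2 + 123*w - 54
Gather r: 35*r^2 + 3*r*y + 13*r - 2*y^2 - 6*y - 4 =35*r^2 + r*(3*y + 13) - 2*y^2 - 6*y - 4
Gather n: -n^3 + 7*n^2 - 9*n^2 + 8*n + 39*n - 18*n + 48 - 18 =-n^3 - 2*n^2 + 29*n + 30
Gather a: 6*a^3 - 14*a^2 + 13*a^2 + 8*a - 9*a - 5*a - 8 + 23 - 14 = 6*a^3 - a^2 - 6*a + 1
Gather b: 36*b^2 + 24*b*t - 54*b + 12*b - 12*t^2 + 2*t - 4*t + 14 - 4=36*b^2 + b*(24*t - 42) - 12*t^2 - 2*t + 10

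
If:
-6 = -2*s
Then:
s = 3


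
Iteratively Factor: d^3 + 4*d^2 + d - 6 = (d + 3)*(d^2 + d - 2) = (d - 1)*(d + 3)*(d + 2)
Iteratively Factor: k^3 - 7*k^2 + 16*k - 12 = (k - 2)*(k^2 - 5*k + 6) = (k - 2)^2*(k - 3)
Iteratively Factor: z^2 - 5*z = (z - 5)*(z)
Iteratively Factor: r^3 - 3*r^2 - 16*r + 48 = (r - 4)*(r^2 + r - 12) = (r - 4)*(r + 4)*(r - 3)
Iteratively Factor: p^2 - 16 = (p - 4)*(p + 4)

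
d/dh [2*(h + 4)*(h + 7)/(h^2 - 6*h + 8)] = 2*(-17*h^2 - 40*h + 256)/(h^4 - 12*h^3 + 52*h^2 - 96*h + 64)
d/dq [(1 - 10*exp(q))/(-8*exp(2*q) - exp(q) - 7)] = (-(10*exp(q) - 1)*(16*exp(q) + 1) + 80*exp(2*q) + 10*exp(q) + 70)*exp(q)/(8*exp(2*q) + exp(q) + 7)^2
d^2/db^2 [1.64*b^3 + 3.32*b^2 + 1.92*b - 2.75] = 9.84*b + 6.64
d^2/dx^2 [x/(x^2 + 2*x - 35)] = 2*(4*x*(x + 1)^2 - (3*x + 2)*(x^2 + 2*x - 35))/(x^2 + 2*x - 35)^3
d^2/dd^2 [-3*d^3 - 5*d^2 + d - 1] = -18*d - 10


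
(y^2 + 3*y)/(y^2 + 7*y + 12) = y/(y + 4)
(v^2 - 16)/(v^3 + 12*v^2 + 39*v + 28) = (v - 4)/(v^2 + 8*v + 7)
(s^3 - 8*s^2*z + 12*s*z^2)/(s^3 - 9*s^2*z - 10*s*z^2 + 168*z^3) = s*(-s + 2*z)/(-s^2 + 3*s*z + 28*z^2)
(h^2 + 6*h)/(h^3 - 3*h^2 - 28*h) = (h + 6)/(h^2 - 3*h - 28)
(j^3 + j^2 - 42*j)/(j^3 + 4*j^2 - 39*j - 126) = j/(j + 3)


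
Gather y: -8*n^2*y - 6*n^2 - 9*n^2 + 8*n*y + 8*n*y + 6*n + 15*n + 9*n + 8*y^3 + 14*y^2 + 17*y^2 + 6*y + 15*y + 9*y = -15*n^2 + 30*n + 8*y^3 + 31*y^2 + y*(-8*n^2 + 16*n + 30)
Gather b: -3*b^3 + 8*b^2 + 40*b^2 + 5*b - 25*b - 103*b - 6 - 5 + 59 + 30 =-3*b^3 + 48*b^2 - 123*b + 78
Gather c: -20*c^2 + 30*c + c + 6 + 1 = -20*c^2 + 31*c + 7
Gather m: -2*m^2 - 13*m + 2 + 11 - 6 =-2*m^2 - 13*m + 7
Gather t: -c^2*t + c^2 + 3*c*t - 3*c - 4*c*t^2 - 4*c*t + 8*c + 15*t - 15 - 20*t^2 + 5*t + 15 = c^2 + 5*c + t^2*(-4*c - 20) + t*(-c^2 - c + 20)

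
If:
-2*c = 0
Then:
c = 0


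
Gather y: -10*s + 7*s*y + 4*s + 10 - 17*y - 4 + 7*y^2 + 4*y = -6*s + 7*y^2 + y*(7*s - 13) + 6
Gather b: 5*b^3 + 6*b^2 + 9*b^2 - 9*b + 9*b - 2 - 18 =5*b^3 + 15*b^2 - 20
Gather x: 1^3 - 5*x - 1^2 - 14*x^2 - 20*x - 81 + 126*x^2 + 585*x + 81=112*x^2 + 560*x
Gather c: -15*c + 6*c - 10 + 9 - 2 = -9*c - 3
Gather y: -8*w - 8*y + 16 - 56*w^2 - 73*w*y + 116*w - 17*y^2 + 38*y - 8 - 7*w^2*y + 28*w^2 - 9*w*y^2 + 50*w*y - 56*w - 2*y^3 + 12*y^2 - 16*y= -28*w^2 + 52*w - 2*y^3 + y^2*(-9*w - 5) + y*(-7*w^2 - 23*w + 14) + 8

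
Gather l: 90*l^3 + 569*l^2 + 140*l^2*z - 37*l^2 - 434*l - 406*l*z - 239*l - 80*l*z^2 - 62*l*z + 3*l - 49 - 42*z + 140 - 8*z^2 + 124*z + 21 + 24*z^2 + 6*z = 90*l^3 + l^2*(140*z + 532) + l*(-80*z^2 - 468*z - 670) + 16*z^2 + 88*z + 112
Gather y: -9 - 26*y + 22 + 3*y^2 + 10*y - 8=3*y^2 - 16*y + 5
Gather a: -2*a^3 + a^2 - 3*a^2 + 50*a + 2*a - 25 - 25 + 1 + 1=-2*a^3 - 2*a^2 + 52*a - 48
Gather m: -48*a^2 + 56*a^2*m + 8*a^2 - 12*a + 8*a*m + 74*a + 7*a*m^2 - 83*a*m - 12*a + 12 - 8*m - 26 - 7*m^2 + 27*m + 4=-40*a^2 + 50*a + m^2*(7*a - 7) + m*(56*a^2 - 75*a + 19) - 10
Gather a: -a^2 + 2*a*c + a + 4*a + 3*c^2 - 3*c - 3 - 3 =-a^2 + a*(2*c + 5) + 3*c^2 - 3*c - 6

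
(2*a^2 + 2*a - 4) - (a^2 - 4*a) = a^2 + 6*a - 4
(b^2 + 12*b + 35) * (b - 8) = b^3 + 4*b^2 - 61*b - 280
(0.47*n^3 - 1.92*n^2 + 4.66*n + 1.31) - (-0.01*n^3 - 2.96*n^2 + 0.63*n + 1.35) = 0.48*n^3 + 1.04*n^2 + 4.03*n - 0.04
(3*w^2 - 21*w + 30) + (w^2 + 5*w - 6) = 4*w^2 - 16*w + 24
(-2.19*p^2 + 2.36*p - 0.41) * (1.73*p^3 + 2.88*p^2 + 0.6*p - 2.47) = -3.7887*p^5 - 2.2244*p^4 + 4.7735*p^3 + 5.6445*p^2 - 6.0752*p + 1.0127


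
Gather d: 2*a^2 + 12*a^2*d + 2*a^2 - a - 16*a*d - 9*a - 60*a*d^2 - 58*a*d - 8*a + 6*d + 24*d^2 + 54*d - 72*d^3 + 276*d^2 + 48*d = 4*a^2 - 18*a - 72*d^3 + d^2*(300 - 60*a) + d*(12*a^2 - 74*a + 108)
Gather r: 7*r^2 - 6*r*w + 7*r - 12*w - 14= 7*r^2 + r*(7 - 6*w) - 12*w - 14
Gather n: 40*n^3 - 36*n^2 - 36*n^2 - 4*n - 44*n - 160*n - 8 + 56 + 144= 40*n^3 - 72*n^2 - 208*n + 192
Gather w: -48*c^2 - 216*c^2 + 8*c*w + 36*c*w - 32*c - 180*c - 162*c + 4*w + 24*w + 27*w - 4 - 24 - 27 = -264*c^2 - 374*c + w*(44*c + 55) - 55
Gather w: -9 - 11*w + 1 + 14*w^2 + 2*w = 14*w^2 - 9*w - 8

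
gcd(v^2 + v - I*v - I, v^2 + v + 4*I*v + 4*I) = v + 1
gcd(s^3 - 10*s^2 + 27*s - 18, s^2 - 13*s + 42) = s - 6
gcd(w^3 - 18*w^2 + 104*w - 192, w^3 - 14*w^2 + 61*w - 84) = w - 4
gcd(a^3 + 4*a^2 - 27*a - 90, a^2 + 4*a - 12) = a + 6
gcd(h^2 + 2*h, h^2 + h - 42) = 1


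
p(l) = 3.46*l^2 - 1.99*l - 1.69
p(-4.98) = 94.03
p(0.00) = -1.69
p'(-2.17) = -17.01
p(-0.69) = 1.33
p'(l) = 6.92*l - 1.99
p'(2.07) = 12.33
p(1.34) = 1.86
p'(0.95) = 4.58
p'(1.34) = 7.28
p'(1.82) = 10.60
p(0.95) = -0.46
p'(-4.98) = -36.45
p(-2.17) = 18.92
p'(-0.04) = -2.27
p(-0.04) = -1.60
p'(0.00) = -1.99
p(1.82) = 6.15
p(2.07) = 9.02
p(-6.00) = 134.81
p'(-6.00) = -43.51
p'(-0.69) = -6.76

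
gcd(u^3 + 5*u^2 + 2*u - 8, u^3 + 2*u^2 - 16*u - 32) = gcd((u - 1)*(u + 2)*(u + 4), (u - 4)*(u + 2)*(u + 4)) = u^2 + 6*u + 8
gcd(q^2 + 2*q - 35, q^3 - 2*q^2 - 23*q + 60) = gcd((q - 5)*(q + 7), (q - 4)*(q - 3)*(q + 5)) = 1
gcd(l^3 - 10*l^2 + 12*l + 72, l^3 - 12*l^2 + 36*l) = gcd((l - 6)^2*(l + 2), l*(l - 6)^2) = l^2 - 12*l + 36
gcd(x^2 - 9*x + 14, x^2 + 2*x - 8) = x - 2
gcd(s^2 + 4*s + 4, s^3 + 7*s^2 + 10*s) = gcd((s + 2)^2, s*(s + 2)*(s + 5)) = s + 2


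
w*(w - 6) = w^2 - 6*w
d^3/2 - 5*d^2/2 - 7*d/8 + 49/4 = (d/2 + 1)*(d - 7/2)^2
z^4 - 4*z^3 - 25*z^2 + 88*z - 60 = (z - 6)*(z - 2)*(z - 1)*(z + 5)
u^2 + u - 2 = (u - 1)*(u + 2)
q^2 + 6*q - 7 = (q - 1)*(q + 7)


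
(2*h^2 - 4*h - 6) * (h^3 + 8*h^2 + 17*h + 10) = 2*h^5 + 12*h^4 - 4*h^3 - 96*h^2 - 142*h - 60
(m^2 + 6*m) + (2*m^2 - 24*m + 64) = 3*m^2 - 18*m + 64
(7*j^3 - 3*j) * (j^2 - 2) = 7*j^5 - 17*j^3 + 6*j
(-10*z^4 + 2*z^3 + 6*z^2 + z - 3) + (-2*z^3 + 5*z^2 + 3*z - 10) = -10*z^4 + 11*z^2 + 4*z - 13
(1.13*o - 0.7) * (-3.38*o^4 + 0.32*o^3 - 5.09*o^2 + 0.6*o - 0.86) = -3.8194*o^5 + 2.7276*o^4 - 5.9757*o^3 + 4.241*o^2 - 1.3918*o + 0.602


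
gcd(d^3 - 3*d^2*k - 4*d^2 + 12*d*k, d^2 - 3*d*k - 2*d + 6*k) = d - 3*k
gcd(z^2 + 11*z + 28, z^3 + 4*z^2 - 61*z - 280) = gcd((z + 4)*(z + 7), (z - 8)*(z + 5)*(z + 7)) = z + 7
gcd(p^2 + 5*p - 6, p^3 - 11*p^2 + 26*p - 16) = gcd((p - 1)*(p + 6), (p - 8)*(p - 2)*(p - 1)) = p - 1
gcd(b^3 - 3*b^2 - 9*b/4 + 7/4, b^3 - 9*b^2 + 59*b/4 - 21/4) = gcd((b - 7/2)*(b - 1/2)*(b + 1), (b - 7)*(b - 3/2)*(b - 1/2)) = b - 1/2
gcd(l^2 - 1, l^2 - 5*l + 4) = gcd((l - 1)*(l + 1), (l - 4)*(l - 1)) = l - 1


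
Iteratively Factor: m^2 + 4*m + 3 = (m + 3)*(m + 1)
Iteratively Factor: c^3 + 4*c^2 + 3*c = (c + 3)*(c^2 + c) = (c + 1)*(c + 3)*(c)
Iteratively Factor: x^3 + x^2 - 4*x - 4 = (x + 2)*(x^2 - x - 2) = (x - 2)*(x + 2)*(x + 1)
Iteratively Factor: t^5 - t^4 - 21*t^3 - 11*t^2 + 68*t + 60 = (t + 2)*(t^4 - 3*t^3 - 15*t^2 + 19*t + 30) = (t + 1)*(t + 2)*(t^3 - 4*t^2 - 11*t + 30) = (t - 2)*(t + 1)*(t + 2)*(t^2 - 2*t - 15) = (t - 2)*(t + 1)*(t + 2)*(t + 3)*(t - 5)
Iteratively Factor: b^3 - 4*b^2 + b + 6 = (b + 1)*(b^2 - 5*b + 6) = (b - 3)*(b + 1)*(b - 2)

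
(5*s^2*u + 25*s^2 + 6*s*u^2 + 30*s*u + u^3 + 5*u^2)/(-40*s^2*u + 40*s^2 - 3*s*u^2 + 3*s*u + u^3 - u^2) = (-s*u - 5*s - u^2 - 5*u)/(8*s*u - 8*s - u^2 + u)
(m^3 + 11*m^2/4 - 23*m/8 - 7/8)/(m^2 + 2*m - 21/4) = (4*m^2 - 3*m - 1)/(2*(2*m - 3))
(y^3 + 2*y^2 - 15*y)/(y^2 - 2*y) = (y^2 + 2*y - 15)/(y - 2)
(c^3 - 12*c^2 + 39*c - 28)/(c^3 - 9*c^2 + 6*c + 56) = (c - 1)/(c + 2)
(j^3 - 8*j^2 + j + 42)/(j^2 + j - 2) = (j^2 - 10*j + 21)/(j - 1)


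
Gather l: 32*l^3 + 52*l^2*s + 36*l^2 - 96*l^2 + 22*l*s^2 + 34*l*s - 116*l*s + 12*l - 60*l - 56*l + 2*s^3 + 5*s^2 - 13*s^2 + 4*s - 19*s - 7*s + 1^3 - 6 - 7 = 32*l^3 + l^2*(52*s - 60) + l*(22*s^2 - 82*s - 104) + 2*s^3 - 8*s^2 - 22*s - 12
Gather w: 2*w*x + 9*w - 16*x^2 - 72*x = w*(2*x + 9) - 16*x^2 - 72*x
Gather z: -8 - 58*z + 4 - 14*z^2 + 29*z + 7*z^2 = -7*z^2 - 29*z - 4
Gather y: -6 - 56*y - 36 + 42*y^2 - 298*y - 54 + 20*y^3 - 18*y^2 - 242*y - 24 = 20*y^3 + 24*y^2 - 596*y - 120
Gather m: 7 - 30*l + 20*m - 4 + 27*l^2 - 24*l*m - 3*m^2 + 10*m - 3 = 27*l^2 - 30*l - 3*m^2 + m*(30 - 24*l)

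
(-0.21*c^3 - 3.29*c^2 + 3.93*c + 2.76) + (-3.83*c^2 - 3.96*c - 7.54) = -0.21*c^3 - 7.12*c^2 - 0.0299999999999998*c - 4.78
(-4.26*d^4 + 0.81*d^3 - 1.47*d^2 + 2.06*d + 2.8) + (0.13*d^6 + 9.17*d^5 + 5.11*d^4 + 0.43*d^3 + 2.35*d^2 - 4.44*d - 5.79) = 0.13*d^6 + 9.17*d^5 + 0.850000000000001*d^4 + 1.24*d^3 + 0.88*d^2 - 2.38*d - 2.99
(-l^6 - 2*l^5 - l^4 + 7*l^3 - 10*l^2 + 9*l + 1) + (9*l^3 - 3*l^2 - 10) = -l^6 - 2*l^5 - l^4 + 16*l^3 - 13*l^2 + 9*l - 9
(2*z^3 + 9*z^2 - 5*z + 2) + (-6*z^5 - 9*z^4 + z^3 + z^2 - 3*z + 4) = -6*z^5 - 9*z^4 + 3*z^3 + 10*z^2 - 8*z + 6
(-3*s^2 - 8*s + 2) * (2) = -6*s^2 - 16*s + 4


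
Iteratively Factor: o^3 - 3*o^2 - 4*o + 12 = (o + 2)*(o^2 - 5*o + 6) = (o - 2)*(o + 2)*(o - 3)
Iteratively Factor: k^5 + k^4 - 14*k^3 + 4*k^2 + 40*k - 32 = (k + 2)*(k^4 - k^3 - 12*k^2 + 28*k - 16) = (k - 1)*(k + 2)*(k^3 - 12*k + 16) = (k - 1)*(k + 2)*(k + 4)*(k^2 - 4*k + 4) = (k - 2)*(k - 1)*(k + 2)*(k + 4)*(k - 2)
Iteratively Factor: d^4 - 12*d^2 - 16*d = (d)*(d^3 - 12*d - 16) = d*(d + 2)*(d^2 - 2*d - 8) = d*(d - 4)*(d + 2)*(d + 2)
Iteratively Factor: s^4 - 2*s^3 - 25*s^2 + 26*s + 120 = (s - 3)*(s^3 + s^2 - 22*s - 40) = (s - 3)*(s + 2)*(s^2 - s - 20) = (s - 3)*(s + 2)*(s + 4)*(s - 5)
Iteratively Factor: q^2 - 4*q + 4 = (q - 2)*(q - 2)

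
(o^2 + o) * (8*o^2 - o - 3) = 8*o^4 + 7*o^3 - 4*o^2 - 3*o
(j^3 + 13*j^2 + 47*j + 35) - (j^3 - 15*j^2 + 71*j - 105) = 28*j^2 - 24*j + 140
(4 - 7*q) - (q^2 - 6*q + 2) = -q^2 - q + 2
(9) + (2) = 11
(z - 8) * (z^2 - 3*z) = z^3 - 11*z^2 + 24*z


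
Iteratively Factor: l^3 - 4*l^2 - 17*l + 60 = (l + 4)*(l^2 - 8*l + 15) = (l - 3)*(l + 4)*(l - 5)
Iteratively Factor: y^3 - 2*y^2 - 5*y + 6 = (y - 3)*(y^2 + y - 2) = (y - 3)*(y + 2)*(y - 1)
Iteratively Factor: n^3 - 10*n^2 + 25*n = (n - 5)*(n^2 - 5*n) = n*(n - 5)*(n - 5)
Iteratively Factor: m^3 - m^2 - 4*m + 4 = (m - 1)*(m^2 - 4) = (m - 1)*(m + 2)*(m - 2)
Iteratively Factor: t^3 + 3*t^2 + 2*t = (t)*(t^2 + 3*t + 2) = t*(t + 2)*(t + 1)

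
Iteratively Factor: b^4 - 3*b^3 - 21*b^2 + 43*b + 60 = (b - 5)*(b^3 + 2*b^2 - 11*b - 12) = (b - 5)*(b + 1)*(b^2 + b - 12) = (b - 5)*(b - 3)*(b + 1)*(b + 4)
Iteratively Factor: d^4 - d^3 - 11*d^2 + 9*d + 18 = (d - 3)*(d^3 + 2*d^2 - 5*d - 6) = (d - 3)*(d + 3)*(d^2 - d - 2) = (d - 3)*(d - 2)*(d + 3)*(d + 1)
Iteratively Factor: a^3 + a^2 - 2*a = (a)*(a^2 + a - 2) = a*(a - 1)*(a + 2)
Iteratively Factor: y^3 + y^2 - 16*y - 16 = (y + 4)*(y^2 - 3*y - 4) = (y + 1)*(y + 4)*(y - 4)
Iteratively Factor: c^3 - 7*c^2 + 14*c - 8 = (c - 1)*(c^2 - 6*c + 8) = (c - 2)*(c - 1)*(c - 4)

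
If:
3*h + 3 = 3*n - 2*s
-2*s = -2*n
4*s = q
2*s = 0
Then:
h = -1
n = 0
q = 0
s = 0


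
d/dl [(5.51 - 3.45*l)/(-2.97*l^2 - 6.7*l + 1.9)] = (-10.2465*l^2 + 32.7294*l + 30.362)/(8.8209*l^4 + 39.798*l^3 + 33.604*l^2 - 25.46*l + 3.61)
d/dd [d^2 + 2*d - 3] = 2*d + 2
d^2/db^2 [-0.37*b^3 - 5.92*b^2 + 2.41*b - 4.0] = -2.22*b - 11.84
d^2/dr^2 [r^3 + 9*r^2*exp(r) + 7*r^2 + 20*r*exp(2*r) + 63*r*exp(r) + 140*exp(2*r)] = 9*r^2*exp(r) + 80*r*exp(2*r) + 99*r*exp(r) + 6*r + 640*exp(2*r) + 144*exp(r) + 14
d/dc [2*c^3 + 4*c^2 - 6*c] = 6*c^2 + 8*c - 6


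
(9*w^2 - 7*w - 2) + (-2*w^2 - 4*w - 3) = 7*w^2 - 11*w - 5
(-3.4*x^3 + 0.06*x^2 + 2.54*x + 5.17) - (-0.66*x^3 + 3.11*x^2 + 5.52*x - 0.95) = -2.74*x^3 - 3.05*x^2 - 2.98*x + 6.12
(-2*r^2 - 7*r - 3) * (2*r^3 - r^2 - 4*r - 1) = -4*r^5 - 12*r^4 + 9*r^3 + 33*r^2 + 19*r + 3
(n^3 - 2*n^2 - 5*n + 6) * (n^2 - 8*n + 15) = n^5 - 10*n^4 + 26*n^3 + 16*n^2 - 123*n + 90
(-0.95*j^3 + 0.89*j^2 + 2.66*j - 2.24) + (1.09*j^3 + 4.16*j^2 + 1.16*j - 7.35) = 0.14*j^3 + 5.05*j^2 + 3.82*j - 9.59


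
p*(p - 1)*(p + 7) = p^3 + 6*p^2 - 7*p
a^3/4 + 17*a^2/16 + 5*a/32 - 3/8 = (a/4 + 1)*(a - 1/2)*(a + 3/4)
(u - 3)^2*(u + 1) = u^3 - 5*u^2 + 3*u + 9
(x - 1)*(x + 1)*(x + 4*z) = x^3 + 4*x^2*z - x - 4*z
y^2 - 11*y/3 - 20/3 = (y - 5)*(y + 4/3)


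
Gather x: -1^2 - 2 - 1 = -4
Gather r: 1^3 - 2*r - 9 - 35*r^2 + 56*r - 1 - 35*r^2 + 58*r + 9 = -70*r^2 + 112*r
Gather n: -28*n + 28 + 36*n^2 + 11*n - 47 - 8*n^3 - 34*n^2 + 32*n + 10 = -8*n^3 + 2*n^2 + 15*n - 9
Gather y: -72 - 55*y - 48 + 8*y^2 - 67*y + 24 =8*y^2 - 122*y - 96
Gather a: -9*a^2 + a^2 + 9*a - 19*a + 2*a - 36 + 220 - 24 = -8*a^2 - 8*a + 160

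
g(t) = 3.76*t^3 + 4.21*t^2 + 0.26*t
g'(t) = 11.28*t^2 + 8.42*t + 0.26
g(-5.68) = -554.67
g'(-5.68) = 316.35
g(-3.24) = -84.53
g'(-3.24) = 91.39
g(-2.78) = -48.97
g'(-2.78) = 64.03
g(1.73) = 32.52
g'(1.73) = 48.59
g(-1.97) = -12.92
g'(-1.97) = 27.45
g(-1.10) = -0.20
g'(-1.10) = 4.65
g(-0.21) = 0.10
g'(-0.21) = -1.01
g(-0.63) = 0.57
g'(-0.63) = -0.57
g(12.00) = 7106.64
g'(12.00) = 1725.62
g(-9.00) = -2402.37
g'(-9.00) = 838.16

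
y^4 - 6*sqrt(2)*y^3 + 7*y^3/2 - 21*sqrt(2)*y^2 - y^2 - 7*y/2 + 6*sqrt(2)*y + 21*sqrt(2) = (y - 1)*(y + 1)*(y + 7/2)*(y - 6*sqrt(2))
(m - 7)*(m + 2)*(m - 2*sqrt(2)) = m^3 - 5*m^2 - 2*sqrt(2)*m^2 - 14*m + 10*sqrt(2)*m + 28*sqrt(2)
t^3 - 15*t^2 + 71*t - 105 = (t - 7)*(t - 5)*(t - 3)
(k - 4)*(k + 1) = k^2 - 3*k - 4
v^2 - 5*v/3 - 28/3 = (v - 4)*(v + 7/3)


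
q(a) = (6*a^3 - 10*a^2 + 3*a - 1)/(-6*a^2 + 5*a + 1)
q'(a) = (12*a - 5)*(6*a^3 - 10*a^2 + 3*a - 1)/(-6*a^2 + 5*a + 1)^2 + (18*a^2 - 20*a + 3)/(-6*a^2 + 5*a + 1) = 2*(-18*a^4 + 30*a^3 - 7*a^2 - 16*a + 4)/(36*a^4 - 60*a^3 + 13*a^2 + 10*a + 1)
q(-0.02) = -1.19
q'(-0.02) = 10.72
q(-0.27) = 3.37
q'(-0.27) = 22.98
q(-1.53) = 2.44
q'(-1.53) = -0.91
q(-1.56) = 2.47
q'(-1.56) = -0.91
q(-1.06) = 2.04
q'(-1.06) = -0.74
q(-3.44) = 4.29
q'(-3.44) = -0.99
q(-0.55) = 1.87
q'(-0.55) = 0.64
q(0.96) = -7.50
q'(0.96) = -179.37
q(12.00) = -11.16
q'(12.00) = -1.00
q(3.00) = -2.11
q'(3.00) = -1.05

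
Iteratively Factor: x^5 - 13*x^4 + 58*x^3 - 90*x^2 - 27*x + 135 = (x - 3)*(x^4 - 10*x^3 + 28*x^2 - 6*x - 45) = (x - 3)*(x + 1)*(x^3 - 11*x^2 + 39*x - 45) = (x - 3)^2*(x + 1)*(x^2 - 8*x + 15) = (x - 5)*(x - 3)^2*(x + 1)*(x - 3)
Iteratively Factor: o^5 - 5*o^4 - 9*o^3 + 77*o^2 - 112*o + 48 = (o - 1)*(o^4 - 4*o^3 - 13*o^2 + 64*o - 48) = (o - 4)*(o - 1)*(o^3 - 13*o + 12) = (o - 4)*(o - 1)*(o + 4)*(o^2 - 4*o + 3) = (o - 4)*(o - 1)^2*(o + 4)*(o - 3)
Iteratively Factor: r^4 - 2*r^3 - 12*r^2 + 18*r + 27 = (r - 3)*(r^3 + r^2 - 9*r - 9) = (r - 3)^2*(r^2 + 4*r + 3) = (r - 3)^2*(r + 1)*(r + 3)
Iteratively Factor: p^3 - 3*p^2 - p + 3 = (p + 1)*(p^2 - 4*p + 3) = (p - 1)*(p + 1)*(p - 3)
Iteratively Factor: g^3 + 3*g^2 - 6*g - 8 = (g - 2)*(g^2 + 5*g + 4) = (g - 2)*(g + 4)*(g + 1)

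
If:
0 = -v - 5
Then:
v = -5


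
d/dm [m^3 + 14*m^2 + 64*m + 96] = 3*m^2 + 28*m + 64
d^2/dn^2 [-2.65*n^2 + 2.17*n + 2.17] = -5.30000000000000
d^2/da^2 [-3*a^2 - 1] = -6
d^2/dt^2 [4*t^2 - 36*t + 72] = 8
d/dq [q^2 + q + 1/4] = 2*q + 1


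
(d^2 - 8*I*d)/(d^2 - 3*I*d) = (d - 8*I)/(d - 3*I)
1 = 1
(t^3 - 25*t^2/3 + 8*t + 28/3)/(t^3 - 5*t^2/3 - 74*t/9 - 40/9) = 3*(t^2 - 9*t + 14)/(3*t^2 - 7*t - 20)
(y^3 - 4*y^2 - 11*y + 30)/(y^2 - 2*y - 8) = (-y^3 + 4*y^2 + 11*y - 30)/(-y^2 + 2*y + 8)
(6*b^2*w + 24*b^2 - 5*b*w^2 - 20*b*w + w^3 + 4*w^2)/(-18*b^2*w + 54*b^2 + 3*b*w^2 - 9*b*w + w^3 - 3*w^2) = (-2*b*w - 8*b + w^2 + 4*w)/(6*b*w - 18*b + w^2 - 3*w)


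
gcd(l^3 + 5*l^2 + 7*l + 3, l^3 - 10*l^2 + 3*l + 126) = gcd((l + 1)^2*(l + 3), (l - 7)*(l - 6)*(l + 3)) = l + 3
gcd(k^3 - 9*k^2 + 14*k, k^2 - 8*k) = k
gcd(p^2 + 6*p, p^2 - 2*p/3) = p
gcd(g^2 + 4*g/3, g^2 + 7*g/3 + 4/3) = g + 4/3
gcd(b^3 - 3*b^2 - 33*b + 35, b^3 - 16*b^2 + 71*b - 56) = b^2 - 8*b + 7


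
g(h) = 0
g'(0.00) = 0.00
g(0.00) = 0.00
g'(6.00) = 0.00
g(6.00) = 0.00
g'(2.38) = 0.00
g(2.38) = 0.00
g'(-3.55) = 0.00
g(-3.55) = 0.00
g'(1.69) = 0.00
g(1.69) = 0.00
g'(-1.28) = 0.00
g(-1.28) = 0.00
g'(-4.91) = 0.00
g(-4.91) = 0.00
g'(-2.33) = 0.00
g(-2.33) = 0.00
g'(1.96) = 0.00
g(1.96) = 0.00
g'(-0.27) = 0.00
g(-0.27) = 0.00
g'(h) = 0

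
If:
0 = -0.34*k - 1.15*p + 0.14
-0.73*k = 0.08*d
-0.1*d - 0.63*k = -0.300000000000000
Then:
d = 9.69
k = -1.06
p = 0.44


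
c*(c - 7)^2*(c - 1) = c^4 - 15*c^3 + 63*c^2 - 49*c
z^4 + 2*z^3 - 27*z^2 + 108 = (z - 3)^2*(z + 2)*(z + 6)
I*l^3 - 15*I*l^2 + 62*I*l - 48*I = (l - 8)*(l - 6)*(I*l - I)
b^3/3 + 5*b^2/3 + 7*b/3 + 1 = (b/3 + 1/3)*(b + 1)*(b + 3)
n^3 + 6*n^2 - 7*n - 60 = (n - 3)*(n + 4)*(n + 5)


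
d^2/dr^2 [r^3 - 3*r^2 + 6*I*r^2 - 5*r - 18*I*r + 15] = 6*r - 6 + 12*I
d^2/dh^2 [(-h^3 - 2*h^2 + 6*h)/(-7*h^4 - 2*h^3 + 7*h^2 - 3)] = 2*(49*h^9 + 294*h^8 - 1533*h^7 - 552*h^6 + 558*h^5 - 288*h^4 + 903*h^3 + 342*h^2 - 351*h + 18)/(343*h^12 + 294*h^11 - 945*h^10 - 580*h^9 + 1386*h^8 + 546*h^7 - 1189*h^6 - 252*h^5 + 630*h^4 + 54*h^3 - 189*h^2 + 27)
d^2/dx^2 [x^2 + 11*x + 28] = 2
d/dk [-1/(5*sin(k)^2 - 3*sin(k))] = (10*sin(k) - 3)*cos(k)/((5*sin(k) - 3)^2*sin(k)^2)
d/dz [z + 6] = 1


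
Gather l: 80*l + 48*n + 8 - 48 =80*l + 48*n - 40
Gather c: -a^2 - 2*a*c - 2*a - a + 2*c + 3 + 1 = -a^2 - 3*a + c*(2 - 2*a) + 4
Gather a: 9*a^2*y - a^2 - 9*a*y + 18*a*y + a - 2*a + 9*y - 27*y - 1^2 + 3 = a^2*(9*y - 1) + a*(9*y - 1) - 18*y + 2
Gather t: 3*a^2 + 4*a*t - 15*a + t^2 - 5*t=3*a^2 - 15*a + t^2 + t*(4*a - 5)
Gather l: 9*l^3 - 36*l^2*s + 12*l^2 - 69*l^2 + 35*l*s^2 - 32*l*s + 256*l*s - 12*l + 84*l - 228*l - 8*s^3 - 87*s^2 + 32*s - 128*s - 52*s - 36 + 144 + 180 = 9*l^3 + l^2*(-36*s - 57) + l*(35*s^2 + 224*s - 156) - 8*s^3 - 87*s^2 - 148*s + 288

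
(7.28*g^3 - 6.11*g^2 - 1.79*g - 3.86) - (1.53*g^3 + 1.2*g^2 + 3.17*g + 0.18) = 5.75*g^3 - 7.31*g^2 - 4.96*g - 4.04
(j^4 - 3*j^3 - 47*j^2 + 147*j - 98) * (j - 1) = j^5 - 4*j^4 - 44*j^3 + 194*j^2 - 245*j + 98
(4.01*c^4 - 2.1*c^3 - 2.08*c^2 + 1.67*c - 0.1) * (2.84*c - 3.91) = 11.3884*c^5 - 21.6431*c^4 + 2.3038*c^3 + 12.8756*c^2 - 6.8137*c + 0.391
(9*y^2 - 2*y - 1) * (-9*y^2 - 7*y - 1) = -81*y^4 - 45*y^3 + 14*y^2 + 9*y + 1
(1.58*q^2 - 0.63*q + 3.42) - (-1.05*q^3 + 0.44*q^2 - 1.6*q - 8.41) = 1.05*q^3 + 1.14*q^2 + 0.97*q + 11.83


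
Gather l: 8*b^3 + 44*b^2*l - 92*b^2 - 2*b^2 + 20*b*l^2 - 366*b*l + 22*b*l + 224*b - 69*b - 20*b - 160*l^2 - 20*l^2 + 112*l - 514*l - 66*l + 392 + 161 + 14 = 8*b^3 - 94*b^2 + 135*b + l^2*(20*b - 180) + l*(44*b^2 - 344*b - 468) + 567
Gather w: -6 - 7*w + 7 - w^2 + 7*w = 1 - w^2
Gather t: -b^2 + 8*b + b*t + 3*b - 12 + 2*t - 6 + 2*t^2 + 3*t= -b^2 + 11*b + 2*t^2 + t*(b + 5) - 18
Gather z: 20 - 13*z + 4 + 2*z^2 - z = 2*z^2 - 14*z + 24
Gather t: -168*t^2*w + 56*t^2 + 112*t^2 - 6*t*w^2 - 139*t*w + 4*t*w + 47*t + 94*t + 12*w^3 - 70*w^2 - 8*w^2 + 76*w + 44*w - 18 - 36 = t^2*(168 - 168*w) + t*(-6*w^2 - 135*w + 141) + 12*w^3 - 78*w^2 + 120*w - 54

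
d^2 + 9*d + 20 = (d + 4)*(d + 5)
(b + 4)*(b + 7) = b^2 + 11*b + 28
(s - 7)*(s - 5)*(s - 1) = s^3 - 13*s^2 + 47*s - 35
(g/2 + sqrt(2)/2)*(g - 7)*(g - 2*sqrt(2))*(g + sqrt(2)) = g^4/2 - 7*g^3/2 - 3*g^2 - 2*sqrt(2)*g + 21*g + 14*sqrt(2)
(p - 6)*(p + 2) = p^2 - 4*p - 12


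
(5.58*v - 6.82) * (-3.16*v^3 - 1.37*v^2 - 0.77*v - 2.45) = -17.6328*v^4 + 13.9066*v^3 + 5.0468*v^2 - 8.4196*v + 16.709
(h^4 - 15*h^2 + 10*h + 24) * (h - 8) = h^5 - 8*h^4 - 15*h^3 + 130*h^2 - 56*h - 192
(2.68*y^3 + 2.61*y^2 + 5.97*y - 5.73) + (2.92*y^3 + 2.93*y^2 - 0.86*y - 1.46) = 5.6*y^3 + 5.54*y^2 + 5.11*y - 7.19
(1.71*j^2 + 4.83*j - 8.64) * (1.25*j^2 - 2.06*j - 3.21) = 2.1375*j^4 + 2.5149*j^3 - 26.2389*j^2 + 2.2941*j + 27.7344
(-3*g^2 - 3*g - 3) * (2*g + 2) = -6*g^3 - 12*g^2 - 12*g - 6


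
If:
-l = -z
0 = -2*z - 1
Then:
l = -1/2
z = -1/2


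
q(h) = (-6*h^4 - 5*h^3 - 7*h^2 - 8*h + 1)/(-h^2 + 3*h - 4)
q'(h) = (2*h - 3)*(-6*h^4 - 5*h^3 - 7*h^2 - 8*h + 1)/(-h^2 + 3*h - 4)^2 + (-24*h^3 - 15*h^2 - 14*h - 8)/(-h^2 + 3*h - 4) = (12*h^5 - 49*h^4 + 66*h^3 + 31*h^2 + 58*h + 29)/(h^4 - 6*h^3 + 17*h^2 - 24*h + 16)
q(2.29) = 117.55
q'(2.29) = 93.18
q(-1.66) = 2.36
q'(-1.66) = -5.86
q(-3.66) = 31.54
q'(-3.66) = -24.44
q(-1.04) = -0.04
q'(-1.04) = -2.14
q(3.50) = 213.48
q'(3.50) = 72.32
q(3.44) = 209.14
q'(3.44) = 72.40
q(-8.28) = 264.64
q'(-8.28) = -77.28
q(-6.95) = 172.27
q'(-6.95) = -61.66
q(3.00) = 176.75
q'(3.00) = 75.69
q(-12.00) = 634.17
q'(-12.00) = -121.46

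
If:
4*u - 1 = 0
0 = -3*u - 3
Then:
No Solution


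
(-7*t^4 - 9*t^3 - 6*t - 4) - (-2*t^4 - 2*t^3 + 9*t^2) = -5*t^4 - 7*t^3 - 9*t^2 - 6*t - 4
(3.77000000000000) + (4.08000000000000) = 7.85000000000000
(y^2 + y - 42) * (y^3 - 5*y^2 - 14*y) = y^5 - 4*y^4 - 61*y^3 + 196*y^2 + 588*y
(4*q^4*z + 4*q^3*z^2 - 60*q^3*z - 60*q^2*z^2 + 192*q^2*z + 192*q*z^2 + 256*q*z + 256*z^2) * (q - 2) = 4*q^5*z + 4*q^4*z^2 - 68*q^4*z - 68*q^3*z^2 + 312*q^3*z + 312*q^2*z^2 - 128*q^2*z - 128*q*z^2 - 512*q*z - 512*z^2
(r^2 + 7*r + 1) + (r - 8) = r^2 + 8*r - 7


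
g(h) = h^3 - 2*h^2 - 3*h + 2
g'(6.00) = 81.00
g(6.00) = 128.00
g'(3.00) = 12.00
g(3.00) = 2.00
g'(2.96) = 11.44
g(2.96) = 1.53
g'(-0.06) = -2.75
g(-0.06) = 2.17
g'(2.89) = 10.50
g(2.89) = 0.76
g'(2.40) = 4.68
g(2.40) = -2.90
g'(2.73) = 8.44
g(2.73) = -0.75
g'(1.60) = -1.72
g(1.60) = -3.82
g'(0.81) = -4.27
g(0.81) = -1.21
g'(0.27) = -3.86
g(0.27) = 1.06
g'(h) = 3*h^2 - 4*h - 3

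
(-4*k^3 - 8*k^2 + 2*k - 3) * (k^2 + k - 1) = -4*k^5 - 12*k^4 - 2*k^3 + 7*k^2 - 5*k + 3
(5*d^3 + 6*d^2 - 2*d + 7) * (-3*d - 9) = -15*d^4 - 63*d^3 - 48*d^2 - 3*d - 63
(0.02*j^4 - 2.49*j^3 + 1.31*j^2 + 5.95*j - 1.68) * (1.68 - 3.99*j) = -0.0798*j^5 + 9.9687*j^4 - 9.4101*j^3 - 21.5397*j^2 + 16.6992*j - 2.8224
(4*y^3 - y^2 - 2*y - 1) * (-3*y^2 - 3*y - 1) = -12*y^5 - 9*y^4 + 5*y^3 + 10*y^2 + 5*y + 1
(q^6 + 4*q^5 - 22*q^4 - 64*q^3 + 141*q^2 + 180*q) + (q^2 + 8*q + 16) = q^6 + 4*q^5 - 22*q^4 - 64*q^3 + 142*q^2 + 188*q + 16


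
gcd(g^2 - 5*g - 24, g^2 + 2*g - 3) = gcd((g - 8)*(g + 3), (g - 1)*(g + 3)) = g + 3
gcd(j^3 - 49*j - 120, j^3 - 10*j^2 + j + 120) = j^2 - 5*j - 24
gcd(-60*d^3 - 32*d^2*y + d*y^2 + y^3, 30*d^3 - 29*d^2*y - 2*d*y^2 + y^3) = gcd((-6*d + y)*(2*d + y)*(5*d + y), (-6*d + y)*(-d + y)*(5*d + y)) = -30*d^2 - d*y + y^2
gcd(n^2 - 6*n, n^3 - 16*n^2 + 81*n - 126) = n - 6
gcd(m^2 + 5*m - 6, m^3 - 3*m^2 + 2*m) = m - 1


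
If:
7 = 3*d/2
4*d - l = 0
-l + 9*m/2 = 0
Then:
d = 14/3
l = 56/3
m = 112/27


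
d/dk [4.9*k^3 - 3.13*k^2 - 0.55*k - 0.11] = 14.7*k^2 - 6.26*k - 0.55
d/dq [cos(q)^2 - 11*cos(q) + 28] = (11 - 2*cos(q))*sin(q)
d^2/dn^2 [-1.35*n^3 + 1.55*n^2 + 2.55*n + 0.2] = 3.1 - 8.1*n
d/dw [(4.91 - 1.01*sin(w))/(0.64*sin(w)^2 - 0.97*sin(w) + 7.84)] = (0.6464*sin(w)^2 - 6.2848*sin(w) - 3.1557)*cos(w)/(0.4096*sin(w)^4 - 1.2416*sin(w)^3 + 10.9761*sin(w)^2 - 15.2096*sin(w) + 61.4656)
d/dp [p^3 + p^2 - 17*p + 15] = 3*p^2 + 2*p - 17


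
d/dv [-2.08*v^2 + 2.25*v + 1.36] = 2.25 - 4.16*v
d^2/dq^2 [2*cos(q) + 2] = -2*cos(q)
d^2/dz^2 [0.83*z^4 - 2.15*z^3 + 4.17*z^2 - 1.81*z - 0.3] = 9.96*z^2 - 12.9*z + 8.34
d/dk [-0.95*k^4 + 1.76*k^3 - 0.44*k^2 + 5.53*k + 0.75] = -3.8*k^3 + 5.28*k^2 - 0.88*k + 5.53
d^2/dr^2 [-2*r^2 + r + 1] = -4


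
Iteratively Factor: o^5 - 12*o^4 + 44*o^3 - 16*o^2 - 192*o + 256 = (o - 4)*(o^4 - 8*o^3 + 12*o^2 + 32*o - 64) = (o - 4)^2*(o^3 - 4*o^2 - 4*o + 16) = (o - 4)^2*(o - 2)*(o^2 - 2*o - 8) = (o - 4)^3*(o - 2)*(o + 2)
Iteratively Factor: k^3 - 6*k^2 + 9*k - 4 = (k - 1)*(k^2 - 5*k + 4) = (k - 4)*(k - 1)*(k - 1)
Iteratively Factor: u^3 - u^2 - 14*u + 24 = (u + 4)*(u^2 - 5*u + 6) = (u - 3)*(u + 4)*(u - 2)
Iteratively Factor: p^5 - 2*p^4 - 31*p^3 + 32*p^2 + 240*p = (p + 4)*(p^4 - 6*p^3 - 7*p^2 + 60*p) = (p + 3)*(p + 4)*(p^3 - 9*p^2 + 20*p) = (p - 5)*(p + 3)*(p + 4)*(p^2 - 4*p) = (p - 5)*(p - 4)*(p + 3)*(p + 4)*(p)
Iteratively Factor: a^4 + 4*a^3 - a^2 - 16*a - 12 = (a + 3)*(a^3 + a^2 - 4*a - 4) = (a + 1)*(a + 3)*(a^2 - 4) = (a - 2)*(a + 1)*(a + 3)*(a + 2)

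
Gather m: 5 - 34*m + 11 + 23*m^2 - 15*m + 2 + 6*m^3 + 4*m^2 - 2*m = 6*m^3 + 27*m^2 - 51*m + 18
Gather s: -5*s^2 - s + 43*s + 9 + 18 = -5*s^2 + 42*s + 27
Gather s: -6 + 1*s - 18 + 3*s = 4*s - 24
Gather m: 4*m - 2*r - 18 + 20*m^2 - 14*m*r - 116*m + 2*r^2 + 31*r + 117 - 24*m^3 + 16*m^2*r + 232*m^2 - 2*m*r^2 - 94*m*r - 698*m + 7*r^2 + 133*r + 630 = -24*m^3 + m^2*(16*r + 252) + m*(-2*r^2 - 108*r - 810) + 9*r^2 + 162*r + 729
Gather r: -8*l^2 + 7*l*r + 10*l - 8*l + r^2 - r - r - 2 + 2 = -8*l^2 + 2*l + r^2 + r*(7*l - 2)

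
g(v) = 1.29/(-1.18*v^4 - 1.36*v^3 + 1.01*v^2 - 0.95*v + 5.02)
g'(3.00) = 0.01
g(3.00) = -0.01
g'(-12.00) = -0.00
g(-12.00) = -0.00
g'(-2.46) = -0.57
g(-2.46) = -0.14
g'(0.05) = 0.04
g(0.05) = 0.26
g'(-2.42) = -0.76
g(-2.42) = -0.16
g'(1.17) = 18.61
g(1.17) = 1.43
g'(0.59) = 0.14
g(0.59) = 0.29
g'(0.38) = 0.06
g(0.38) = 0.27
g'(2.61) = 0.03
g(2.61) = -0.02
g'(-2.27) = -3.99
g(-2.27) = -0.42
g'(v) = 1.29*(4.72*v^3 + 4.08*v^2 - 2.02*v + 0.95)/(-1.18*v^4 - 1.36*v^3 + 1.01*v^2 - 0.95*v + 5.02)^2 = (6.0888*v^3 + 5.2632*v^2 - 2.6058*v + 1.2255)/(1.18*v^4 + 1.36*v^3 - 1.01*v^2 + 0.95*v - 5.02)^2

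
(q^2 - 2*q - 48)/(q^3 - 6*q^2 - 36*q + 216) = (q - 8)/(q^2 - 12*q + 36)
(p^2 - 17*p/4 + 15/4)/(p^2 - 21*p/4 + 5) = (p - 3)/(p - 4)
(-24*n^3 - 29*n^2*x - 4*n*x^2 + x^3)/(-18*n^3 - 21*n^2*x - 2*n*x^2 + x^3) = (-8*n + x)/(-6*n + x)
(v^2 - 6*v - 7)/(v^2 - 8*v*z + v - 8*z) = (7 - v)/(-v + 8*z)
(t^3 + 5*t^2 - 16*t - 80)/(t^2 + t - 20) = t + 4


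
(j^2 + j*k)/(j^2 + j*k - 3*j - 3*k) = j/(j - 3)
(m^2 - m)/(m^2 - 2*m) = (m - 1)/(m - 2)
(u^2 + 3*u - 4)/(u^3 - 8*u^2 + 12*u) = (u^2 + 3*u - 4)/(u*(u^2 - 8*u + 12))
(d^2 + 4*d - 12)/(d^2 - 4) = (d + 6)/(d + 2)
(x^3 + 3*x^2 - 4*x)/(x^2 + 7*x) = (x^2 + 3*x - 4)/(x + 7)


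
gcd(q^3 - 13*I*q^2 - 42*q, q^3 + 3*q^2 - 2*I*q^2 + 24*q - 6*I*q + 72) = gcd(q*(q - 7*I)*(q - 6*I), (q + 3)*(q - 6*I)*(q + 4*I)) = q - 6*I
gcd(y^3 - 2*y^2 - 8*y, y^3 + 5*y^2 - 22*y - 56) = y^2 - 2*y - 8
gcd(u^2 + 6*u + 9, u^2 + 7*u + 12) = u + 3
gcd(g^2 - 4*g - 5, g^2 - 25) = g - 5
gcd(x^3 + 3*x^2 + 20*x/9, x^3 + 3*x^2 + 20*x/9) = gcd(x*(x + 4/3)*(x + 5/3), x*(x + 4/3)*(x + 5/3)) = x^3 + 3*x^2 + 20*x/9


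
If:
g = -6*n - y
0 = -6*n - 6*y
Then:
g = 5*y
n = -y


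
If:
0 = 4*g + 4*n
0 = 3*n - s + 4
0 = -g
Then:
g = 0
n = 0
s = 4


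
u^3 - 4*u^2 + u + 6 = (u - 3)*(u - 2)*(u + 1)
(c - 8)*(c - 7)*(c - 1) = c^3 - 16*c^2 + 71*c - 56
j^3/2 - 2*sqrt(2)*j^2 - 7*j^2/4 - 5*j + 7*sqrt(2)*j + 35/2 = (j/2 + sqrt(2)/2)*(j - 7/2)*(j - 5*sqrt(2))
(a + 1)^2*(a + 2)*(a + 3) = a^4 + 7*a^3 + 17*a^2 + 17*a + 6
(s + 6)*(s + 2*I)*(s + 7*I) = s^3 + 6*s^2 + 9*I*s^2 - 14*s + 54*I*s - 84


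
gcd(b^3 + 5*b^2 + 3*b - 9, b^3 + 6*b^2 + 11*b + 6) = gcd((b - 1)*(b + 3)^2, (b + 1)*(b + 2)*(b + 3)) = b + 3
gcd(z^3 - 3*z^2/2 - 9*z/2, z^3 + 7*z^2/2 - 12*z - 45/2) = z^2 - 3*z/2 - 9/2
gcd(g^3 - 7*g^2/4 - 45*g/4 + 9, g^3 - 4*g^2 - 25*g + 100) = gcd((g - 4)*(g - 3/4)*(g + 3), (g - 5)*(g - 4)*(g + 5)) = g - 4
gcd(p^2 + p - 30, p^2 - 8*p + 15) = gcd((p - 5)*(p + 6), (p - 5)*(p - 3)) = p - 5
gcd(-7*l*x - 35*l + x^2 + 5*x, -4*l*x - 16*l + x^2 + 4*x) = 1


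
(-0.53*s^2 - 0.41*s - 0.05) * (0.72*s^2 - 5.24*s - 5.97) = -0.3816*s^4 + 2.482*s^3 + 5.2765*s^2 + 2.7097*s + 0.2985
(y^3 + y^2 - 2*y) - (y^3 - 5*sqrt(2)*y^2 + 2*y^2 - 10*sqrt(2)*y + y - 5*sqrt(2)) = -y^2 + 5*sqrt(2)*y^2 - 3*y + 10*sqrt(2)*y + 5*sqrt(2)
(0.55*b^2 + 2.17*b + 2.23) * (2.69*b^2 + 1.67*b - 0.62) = 1.4795*b^4 + 6.7558*b^3 + 9.2816*b^2 + 2.3787*b - 1.3826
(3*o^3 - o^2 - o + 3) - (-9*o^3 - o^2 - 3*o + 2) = 12*o^3 + 2*o + 1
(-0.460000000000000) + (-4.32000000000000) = -4.78000000000000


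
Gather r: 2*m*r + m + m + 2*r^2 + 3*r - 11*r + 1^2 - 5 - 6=2*m + 2*r^2 + r*(2*m - 8) - 10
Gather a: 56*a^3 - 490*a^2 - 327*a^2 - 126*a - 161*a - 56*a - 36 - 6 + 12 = 56*a^3 - 817*a^2 - 343*a - 30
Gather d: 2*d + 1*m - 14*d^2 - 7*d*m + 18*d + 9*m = -14*d^2 + d*(20 - 7*m) + 10*m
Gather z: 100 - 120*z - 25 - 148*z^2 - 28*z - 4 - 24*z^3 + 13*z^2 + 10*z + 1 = -24*z^3 - 135*z^2 - 138*z + 72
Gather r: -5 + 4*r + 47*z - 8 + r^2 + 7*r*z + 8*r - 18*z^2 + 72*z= r^2 + r*(7*z + 12) - 18*z^2 + 119*z - 13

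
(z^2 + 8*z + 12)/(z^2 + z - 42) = (z^2 + 8*z + 12)/(z^2 + z - 42)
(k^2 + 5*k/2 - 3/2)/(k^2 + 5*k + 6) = (k - 1/2)/(k + 2)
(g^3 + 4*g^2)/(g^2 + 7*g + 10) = g^2*(g + 4)/(g^2 + 7*g + 10)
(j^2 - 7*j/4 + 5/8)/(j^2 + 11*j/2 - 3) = (j - 5/4)/(j + 6)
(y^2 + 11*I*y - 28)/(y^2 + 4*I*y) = (y + 7*I)/y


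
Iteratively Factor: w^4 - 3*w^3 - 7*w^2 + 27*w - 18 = (w + 3)*(w^3 - 6*w^2 + 11*w - 6) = (w - 1)*(w + 3)*(w^2 - 5*w + 6) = (w - 2)*(w - 1)*(w + 3)*(w - 3)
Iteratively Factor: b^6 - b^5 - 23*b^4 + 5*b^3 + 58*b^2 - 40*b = (b)*(b^5 - b^4 - 23*b^3 + 5*b^2 + 58*b - 40) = b*(b - 1)*(b^4 - 23*b^2 - 18*b + 40) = b*(b - 1)*(b + 4)*(b^3 - 4*b^2 - 7*b + 10) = b*(b - 1)*(b + 2)*(b + 4)*(b^2 - 6*b + 5) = b*(b - 5)*(b - 1)*(b + 2)*(b + 4)*(b - 1)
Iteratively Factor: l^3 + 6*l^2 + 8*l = (l)*(l^2 + 6*l + 8) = l*(l + 2)*(l + 4)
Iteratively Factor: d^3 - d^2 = (d)*(d^2 - d) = d^2*(d - 1)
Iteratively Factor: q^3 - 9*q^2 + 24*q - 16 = (q - 4)*(q^2 - 5*q + 4) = (q - 4)*(q - 1)*(q - 4)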